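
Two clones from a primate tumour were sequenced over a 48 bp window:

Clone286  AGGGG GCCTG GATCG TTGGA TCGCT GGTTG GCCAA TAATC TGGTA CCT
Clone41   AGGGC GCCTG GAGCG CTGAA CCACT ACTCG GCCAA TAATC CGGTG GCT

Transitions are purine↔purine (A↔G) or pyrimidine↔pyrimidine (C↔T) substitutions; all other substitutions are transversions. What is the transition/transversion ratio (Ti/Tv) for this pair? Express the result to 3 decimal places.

Differing sites — 5:G/C (Tv); 13:T/G (Tv); 16:T/C (Ti); 19:G/A (Ti); 21:T/C (Ti); 23:G/A (Ti); 26:G/A (Ti); 27:G/C (Tv); 29:T/C (Ti); 41:T/C (Ti); 45:A/G (Ti); 46:C/G (Tv).
Of the 12 differences, 8 transitions and 4 transversions, so Ti/Tv = 8/4 = 2.000.

2.000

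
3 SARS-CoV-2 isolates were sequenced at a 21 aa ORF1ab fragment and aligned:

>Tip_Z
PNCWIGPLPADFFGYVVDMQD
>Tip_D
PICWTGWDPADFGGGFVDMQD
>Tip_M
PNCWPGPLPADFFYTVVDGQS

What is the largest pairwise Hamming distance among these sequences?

Pairwise Hamming distances:
  Tip_Z vs Tip_D: 7
  Tip_Z vs Tip_M: 5
  Tip_D vs Tip_M: 10
The largest is 10, between Tip_D and Tip_M.

10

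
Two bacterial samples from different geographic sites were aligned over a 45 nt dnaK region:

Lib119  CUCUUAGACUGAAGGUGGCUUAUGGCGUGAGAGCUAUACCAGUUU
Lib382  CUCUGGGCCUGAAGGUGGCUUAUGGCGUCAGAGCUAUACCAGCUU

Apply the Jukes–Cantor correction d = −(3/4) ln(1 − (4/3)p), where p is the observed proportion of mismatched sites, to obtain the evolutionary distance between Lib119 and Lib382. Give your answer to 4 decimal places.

Differing sites — 5:U/G; 6:A/G; 8:A/C; 29:G/C; 43:U/C.
p = 5/45 = 0.111111.
d = −0.75 · ln(1 − (4/3)·0.111111) = −0.75 · ln(0.851852) = −0.75 · (-0.160342) = 0.1203.

0.1203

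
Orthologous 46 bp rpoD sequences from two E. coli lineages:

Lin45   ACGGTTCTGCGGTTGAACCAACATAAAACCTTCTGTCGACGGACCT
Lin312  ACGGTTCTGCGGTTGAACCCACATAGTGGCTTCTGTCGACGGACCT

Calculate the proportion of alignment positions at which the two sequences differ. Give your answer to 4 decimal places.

0.1087

The sequences differ at positions 20 (A/C), 26 (A/G), 27 (A/T), 28 (A/G), 29 (C/G).
There are 5 differences over 46 sites, so p = 5/46 = 0.1087.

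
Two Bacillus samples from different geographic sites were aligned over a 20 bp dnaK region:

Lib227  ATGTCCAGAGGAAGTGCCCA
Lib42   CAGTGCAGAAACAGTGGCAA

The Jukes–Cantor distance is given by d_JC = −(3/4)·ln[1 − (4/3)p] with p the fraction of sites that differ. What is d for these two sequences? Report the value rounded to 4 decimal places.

0.5716

Differing sites — 1:A/C; 2:T/A; 5:C/G; 10:G/A; 11:G/A; 12:A/C; 17:C/G; 19:C/A.
p = 8/20 = 0.400000.
d = −0.75 · ln(1 − (4/3)·0.400000) = −0.75 · ln(0.466667) = −0.75 · (-0.762139) = 0.5716.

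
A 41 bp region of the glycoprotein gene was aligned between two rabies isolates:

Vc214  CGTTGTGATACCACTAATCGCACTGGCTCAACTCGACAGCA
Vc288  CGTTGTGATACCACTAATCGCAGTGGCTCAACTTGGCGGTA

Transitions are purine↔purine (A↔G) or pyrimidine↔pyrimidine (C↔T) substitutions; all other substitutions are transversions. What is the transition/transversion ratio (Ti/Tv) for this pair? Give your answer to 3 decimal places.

The sequences differ at positions 23 (C/G, transversion), 34 (C/T, transition), 36 (A/G, transition), 38 (A/G, transition), 40 (C/T, transition).
Of the 5 differences, 4 transitions and 1 transversion, so Ti/Tv = 4/1 = 4.000.

4.000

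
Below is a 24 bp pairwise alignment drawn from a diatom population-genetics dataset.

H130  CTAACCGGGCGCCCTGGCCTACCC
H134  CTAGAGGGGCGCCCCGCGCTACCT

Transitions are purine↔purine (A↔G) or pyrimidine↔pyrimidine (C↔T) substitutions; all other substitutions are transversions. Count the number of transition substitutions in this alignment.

3

Differing sites — 4:A/G (Ti); 5:C/A (Tv); 6:C/G (Tv); 15:T/C (Ti); 17:G/C (Tv); 18:C/G (Tv); 24:C/T (Ti).
Of the 7 differences, 3 transitions and 4 transversions, so the answer is 3.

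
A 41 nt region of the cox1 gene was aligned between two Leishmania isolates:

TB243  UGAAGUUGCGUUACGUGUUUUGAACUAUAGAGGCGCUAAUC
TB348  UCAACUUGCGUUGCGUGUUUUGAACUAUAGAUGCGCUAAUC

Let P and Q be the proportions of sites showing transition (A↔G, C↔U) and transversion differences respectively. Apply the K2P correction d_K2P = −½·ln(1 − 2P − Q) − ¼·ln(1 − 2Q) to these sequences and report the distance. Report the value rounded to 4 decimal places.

0.1046

The sequences differ at positions 2 (G/C, transversion), 5 (G/C, transversion), 13 (A/G, transition), 32 (G/U, transversion).
Of the 4 differences, 1 transition and 3 transversions over 41 sites: P = 1/41 = 0.024390, Q = 3/41 = 0.073171.
d = −0.5·ln(0.878049) − 0.25·ln(0.853658) = −0.5·(-0.130053) − 0.25·(-0.158225) = 0.1046.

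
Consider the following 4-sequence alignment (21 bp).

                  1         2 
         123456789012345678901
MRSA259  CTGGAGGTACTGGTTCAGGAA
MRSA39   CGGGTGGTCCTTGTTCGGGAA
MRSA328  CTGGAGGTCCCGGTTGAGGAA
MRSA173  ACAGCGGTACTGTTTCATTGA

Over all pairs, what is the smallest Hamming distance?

3

Pairwise Hamming distances:
  MRSA259 vs MRSA39: 5
  MRSA259 vs MRSA328: 3
  MRSA259 vs MRSA173: 8
  MRSA39 vs MRSA328: 6
  MRSA39 vs MRSA173: 11
  MRSA328 vs MRSA173: 11
The smallest is 3, between MRSA259 and MRSA328.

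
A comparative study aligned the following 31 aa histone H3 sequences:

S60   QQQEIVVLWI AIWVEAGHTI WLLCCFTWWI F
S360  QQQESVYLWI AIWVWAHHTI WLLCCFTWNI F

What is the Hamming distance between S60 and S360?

5

The sequences differ at positions 5 (I/S), 7 (V/Y), 15 (E/W), 17 (G/H), 29 (W/N).
That gives 5 mismatches out of 31 aligned sites, so the Hamming distance is 5.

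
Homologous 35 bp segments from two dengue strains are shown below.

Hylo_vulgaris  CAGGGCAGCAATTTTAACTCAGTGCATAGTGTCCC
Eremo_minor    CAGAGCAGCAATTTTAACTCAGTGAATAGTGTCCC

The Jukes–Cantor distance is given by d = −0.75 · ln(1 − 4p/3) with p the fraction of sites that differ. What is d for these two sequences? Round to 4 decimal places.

0.0594

Mismatches occur at site 4 (G→A), site 25 (C→A).
p = 2/35 = 0.057143.
d = −0.75 · ln(1 − (4/3)·0.057143) = −0.75 · ln(0.923809) = −0.75 · (-0.079250) = 0.0594.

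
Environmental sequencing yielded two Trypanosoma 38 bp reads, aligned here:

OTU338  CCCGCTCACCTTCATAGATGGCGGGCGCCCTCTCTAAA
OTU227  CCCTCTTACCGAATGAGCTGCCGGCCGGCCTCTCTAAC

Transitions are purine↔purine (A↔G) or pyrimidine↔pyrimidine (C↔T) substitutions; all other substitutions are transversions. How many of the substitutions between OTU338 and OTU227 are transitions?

1

The sequences differ at positions 4 (G/T, transversion), 7 (C/T, transition), 11 (T/G, transversion), 12 (T/A, transversion), 13 (C/A, transversion), 14 (A/T, transversion), 15 (T/G, transversion), 18 (A/C, transversion), 21 (G/C, transversion), 25 (G/C, transversion), 28 (C/G, transversion), 38 (A/C, transversion).
Of the 12 differences, 1 transition and 11 transversions, so the answer is 1.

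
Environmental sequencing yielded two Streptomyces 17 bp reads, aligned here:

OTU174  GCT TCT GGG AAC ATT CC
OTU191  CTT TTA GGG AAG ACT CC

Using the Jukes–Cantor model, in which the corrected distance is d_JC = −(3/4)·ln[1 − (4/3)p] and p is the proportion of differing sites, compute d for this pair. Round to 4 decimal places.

0.4770

Differing sites — 1:G/C; 2:C/T; 5:C/T; 6:T/A; 12:C/G; 14:T/C.
p = 6/17 = 0.352941.
d = −0.75 · ln(1 − (4/3)·0.352941) = −0.75 · ln(0.529412) = −0.75 · (-0.635988) = 0.4770.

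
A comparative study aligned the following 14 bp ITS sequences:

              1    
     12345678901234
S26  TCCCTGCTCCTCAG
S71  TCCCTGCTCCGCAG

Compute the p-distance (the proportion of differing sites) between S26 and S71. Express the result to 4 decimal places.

0.0714

A single mismatch occurs at site 11 (T↔G).
There are 1 differences over 14 sites, so p = 1/14 = 0.0714.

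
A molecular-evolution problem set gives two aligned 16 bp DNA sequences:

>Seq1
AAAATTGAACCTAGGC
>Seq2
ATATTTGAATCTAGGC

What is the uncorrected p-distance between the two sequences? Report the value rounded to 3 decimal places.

0.188

The sequences differ at positions 2 (A/T), 4 (A/T), 10 (C/T).
There are 3 differences over 16 sites, so p = 3/16 = 0.188.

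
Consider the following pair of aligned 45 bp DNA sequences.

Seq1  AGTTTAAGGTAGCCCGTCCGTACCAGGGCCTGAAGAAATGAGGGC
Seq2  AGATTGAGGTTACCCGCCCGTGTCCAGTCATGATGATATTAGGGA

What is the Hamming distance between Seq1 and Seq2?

15

Differing sites — 3:T/A; 6:A/G; 11:A/T; 12:G/A; 17:T/C; 22:A/G; 23:C/T; 25:A/C; 26:G/A; 28:G/T; 30:C/A; 34:A/T; 37:A/T; 40:G/T; 45:C/A.
That gives 15 mismatches out of 45 aligned sites, so the Hamming distance is 15.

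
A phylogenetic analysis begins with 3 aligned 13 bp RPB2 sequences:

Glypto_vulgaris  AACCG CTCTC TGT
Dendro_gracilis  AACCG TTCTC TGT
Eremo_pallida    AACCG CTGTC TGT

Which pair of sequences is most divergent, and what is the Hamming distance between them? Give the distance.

Pairwise Hamming distances:
  Glypto_vulgaris vs Dendro_gracilis: 1
  Glypto_vulgaris vs Eremo_pallida: 1
  Dendro_gracilis vs Eremo_pallida: 2
The largest is 2, between Dendro_gracilis and Eremo_pallida.

2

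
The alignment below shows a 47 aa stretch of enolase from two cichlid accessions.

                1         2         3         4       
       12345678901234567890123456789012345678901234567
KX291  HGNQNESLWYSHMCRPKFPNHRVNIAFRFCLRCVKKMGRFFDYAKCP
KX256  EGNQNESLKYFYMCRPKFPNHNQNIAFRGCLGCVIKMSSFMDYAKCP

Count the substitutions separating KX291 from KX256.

12

Differing sites — 1:H/E; 9:W/K; 11:S/F; 12:H/Y; 22:R/N; 23:V/Q; 29:F/G; 32:R/G; 35:K/I; 38:G/S; 39:R/S; 41:F/M.
That gives 12 mismatches out of 47 aligned sites, so the Hamming distance is 12.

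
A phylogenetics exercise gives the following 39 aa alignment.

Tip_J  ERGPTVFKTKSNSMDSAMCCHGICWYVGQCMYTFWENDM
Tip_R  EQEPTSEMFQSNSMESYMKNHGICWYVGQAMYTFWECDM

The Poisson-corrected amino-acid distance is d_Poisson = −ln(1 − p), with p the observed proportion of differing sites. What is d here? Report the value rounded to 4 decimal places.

Differing sites — 2:R/Q; 3:G/E; 6:V/S; 7:F/E; 8:K/M; 9:T/F; 10:K/Q; 15:D/E; 17:A/Y; 19:C/K; 20:C/N; 30:C/A; 37:N/C.
p = 13/39 = 0.333333.
d = −ln(1 − 0.333333) = −ln(0.666667) = 0.4055.

0.4055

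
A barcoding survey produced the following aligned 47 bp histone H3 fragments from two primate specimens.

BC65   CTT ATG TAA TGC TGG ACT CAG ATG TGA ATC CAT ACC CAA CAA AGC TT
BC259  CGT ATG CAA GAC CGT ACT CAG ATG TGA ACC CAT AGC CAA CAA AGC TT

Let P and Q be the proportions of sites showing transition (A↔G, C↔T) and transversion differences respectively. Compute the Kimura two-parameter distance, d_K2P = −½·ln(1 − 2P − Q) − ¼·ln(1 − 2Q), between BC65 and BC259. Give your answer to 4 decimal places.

Mismatches occur at site 2 (T↔G, transversion), site 7 (T↔C, transition), site 10 (T↔G, transversion), site 11 (G↔A, transition), site 13 (T↔C, transition), site 15 (G↔T, transversion), site 29 (T↔C, transition), site 35 (C↔G, transversion).
Of the 8 differences, 4 transitions and 4 transversions over 47 sites: P = 4/47 = 0.085106, Q = 4/47 = 0.085106.
d = −0.5·ln(0.744682) − 0.25·ln(0.829788) = −0.5·(-0.294798) − 0.25·(-0.186585) = 0.1940.

0.1940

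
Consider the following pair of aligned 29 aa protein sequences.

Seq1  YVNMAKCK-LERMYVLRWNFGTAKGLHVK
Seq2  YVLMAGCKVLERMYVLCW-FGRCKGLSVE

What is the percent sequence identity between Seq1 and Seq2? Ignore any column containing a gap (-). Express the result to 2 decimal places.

Excluding the 2 gap columns leaves 27 comparable sites.
Differing sites — 3:N/L; 6:K/G; 17:R/C; 22:T/R; 23:A/C; 27:H/S; 29:K/E.
20 of the 27 comparable sites match, so the percent identity is 20/27 × 100 = 74.07%.

74.07%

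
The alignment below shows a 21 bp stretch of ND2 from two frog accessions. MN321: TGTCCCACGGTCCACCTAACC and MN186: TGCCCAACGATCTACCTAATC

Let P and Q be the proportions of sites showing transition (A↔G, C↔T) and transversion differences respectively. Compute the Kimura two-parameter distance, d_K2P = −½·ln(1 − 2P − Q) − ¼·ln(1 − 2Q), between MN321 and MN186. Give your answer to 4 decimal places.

Differing sites — 3:T/C (Ti); 6:C/A (Tv); 10:G/A (Ti); 13:C/T (Ti); 20:C/T (Ti).
Of the 5 differences, 4 transitions and 1 transversion over 21 sites: P = 4/21 = 0.190476, Q = 1/21 = 0.047619.
d = −0.5·ln(0.571429) − 0.25·ln(0.904762) = −0.5·(-0.559615) − 0.25·(-0.100083) = 0.3048.

0.3048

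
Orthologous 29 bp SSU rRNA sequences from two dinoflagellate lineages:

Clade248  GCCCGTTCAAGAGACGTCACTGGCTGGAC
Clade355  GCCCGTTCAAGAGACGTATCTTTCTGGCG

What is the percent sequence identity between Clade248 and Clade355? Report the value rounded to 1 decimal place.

79.3%

The sequences differ at positions 18 (C/A), 19 (A/T), 22 (G/T), 23 (G/T), 28 (A/C), 29 (C/G).
23 of the 29 sites match, so the percent identity is 23/29 × 100 = 79.3%.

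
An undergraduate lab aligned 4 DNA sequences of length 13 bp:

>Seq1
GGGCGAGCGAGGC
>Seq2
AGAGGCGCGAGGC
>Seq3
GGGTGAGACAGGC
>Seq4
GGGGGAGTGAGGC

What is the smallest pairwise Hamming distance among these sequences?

Pairwise Hamming distances:
  Seq1 vs Seq2: 4
  Seq1 vs Seq3: 3
  Seq1 vs Seq4: 2
  Seq2 vs Seq3: 6
  Seq2 vs Seq4: 4
  Seq3 vs Seq4: 3
The smallest is 2, between Seq1 and Seq4.

2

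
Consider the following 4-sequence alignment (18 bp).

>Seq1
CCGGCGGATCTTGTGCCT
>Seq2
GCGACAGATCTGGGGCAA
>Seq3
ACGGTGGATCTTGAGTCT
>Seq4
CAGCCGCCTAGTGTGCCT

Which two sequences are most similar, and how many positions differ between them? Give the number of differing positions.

Pairwise Hamming distances:
  Seq1 vs Seq2: 7
  Seq1 vs Seq3: 4
  Seq1 vs Seq4: 6
  Seq2 vs Seq3: 9
  Seq2 vs Seq4: 12
  Seq3 vs Seq4: 10
The smallest is 4, between Seq1 and Seq3.

4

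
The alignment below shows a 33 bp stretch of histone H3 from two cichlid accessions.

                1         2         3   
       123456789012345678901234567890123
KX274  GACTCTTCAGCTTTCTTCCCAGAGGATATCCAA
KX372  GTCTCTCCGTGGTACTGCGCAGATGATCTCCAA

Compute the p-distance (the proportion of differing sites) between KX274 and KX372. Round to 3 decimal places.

0.333

Differing sites — 2:A/T; 7:T/C; 9:A/G; 10:G/T; 11:C/G; 12:T/G; 14:T/A; 17:T/G; 19:C/G; 24:G/T; 28:A/C.
There are 11 differences over 33 sites, so p = 11/33 = 0.333.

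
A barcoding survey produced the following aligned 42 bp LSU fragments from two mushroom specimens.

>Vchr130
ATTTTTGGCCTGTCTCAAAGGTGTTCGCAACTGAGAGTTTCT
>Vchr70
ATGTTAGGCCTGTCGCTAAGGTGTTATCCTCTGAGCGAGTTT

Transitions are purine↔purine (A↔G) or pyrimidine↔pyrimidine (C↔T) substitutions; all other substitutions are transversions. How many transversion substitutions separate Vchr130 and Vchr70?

Differing sites — 3:T/G (Tv); 6:T/A (Tv); 15:T/G (Tv); 17:A/T (Tv); 26:C/A (Tv); 27:G/T (Tv); 29:A/C (Tv); 30:A/T (Tv); 36:A/C (Tv); 38:T/A (Tv); 39:T/G (Tv); 41:C/T (Ti).
Of the 12 differences, 1 transition and 11 transversions, so the answer is 11.

11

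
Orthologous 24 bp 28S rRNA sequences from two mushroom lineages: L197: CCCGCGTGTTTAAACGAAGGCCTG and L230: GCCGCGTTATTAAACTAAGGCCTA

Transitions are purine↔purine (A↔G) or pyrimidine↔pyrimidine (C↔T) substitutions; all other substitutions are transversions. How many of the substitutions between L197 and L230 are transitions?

1

Mismatches occur at site 1 (C/G, transversion), site 8 (G/T, transversion), site 9 (T/A, transversion), site 16 (G/T, transversion), site 24 (G/A, transition).
Of the 5 differences, 1 transition and 4 transversions, so the answer is 1.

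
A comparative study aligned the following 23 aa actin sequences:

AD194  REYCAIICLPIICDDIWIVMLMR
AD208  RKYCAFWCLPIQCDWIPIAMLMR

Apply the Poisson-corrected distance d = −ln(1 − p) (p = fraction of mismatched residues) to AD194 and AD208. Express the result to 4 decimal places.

Differing sites — 2:E/K; 6:I/F; 7:I/W; 12:I/Q; 15:D/W; 17:W/P; 19:V/A.
p = 7/23 = 0.304348.
d = −ln(1 − 0.304348) = −ln(0.695652) = 0.3629.

0.3629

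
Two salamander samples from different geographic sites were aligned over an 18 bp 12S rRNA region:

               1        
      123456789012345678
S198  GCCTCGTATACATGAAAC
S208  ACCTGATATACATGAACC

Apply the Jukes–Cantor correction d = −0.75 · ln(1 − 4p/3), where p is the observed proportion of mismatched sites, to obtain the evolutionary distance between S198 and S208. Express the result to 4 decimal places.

Mismatches occur at site 1 (G/A), site 5 (C/G), site 6 (G/A), site 17 (A/C).
p = 4/18 = 0.222222.
d = −0.75 · ln(1 − (4/3)·0.222222) = −0.75 · ln(0.703704) = −0.75 · (-0.351397) = 0.2635.

0.2635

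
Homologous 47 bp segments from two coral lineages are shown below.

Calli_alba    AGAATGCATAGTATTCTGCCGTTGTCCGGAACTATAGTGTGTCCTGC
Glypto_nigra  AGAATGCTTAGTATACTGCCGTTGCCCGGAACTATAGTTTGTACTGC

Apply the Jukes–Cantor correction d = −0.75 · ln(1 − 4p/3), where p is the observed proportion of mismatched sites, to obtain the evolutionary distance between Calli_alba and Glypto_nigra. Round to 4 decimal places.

Mismatches occur at site 8 (A/T), site 15 (T/A), site 25 (T/C), site 39 (G/T), site 43 (C/A).
p = 5/47 = 0.106383.
d = −0.75 · ln(1 − (4/3)·0.106383) = −0.75 · ln(0.858156) = −0.75 · (-0.152969) = 0.1147.

0.1147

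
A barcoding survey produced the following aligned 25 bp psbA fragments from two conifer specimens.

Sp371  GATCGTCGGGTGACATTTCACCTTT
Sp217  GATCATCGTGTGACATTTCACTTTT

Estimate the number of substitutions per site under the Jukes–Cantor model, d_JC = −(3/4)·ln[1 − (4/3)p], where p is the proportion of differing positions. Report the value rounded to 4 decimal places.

The sequences differ at positions 5 (G/A), 9 (G/T), 22 (C/T).
p = 3/25 = 0.120000.
d = −0.75 · ln(1 − (4/3)·0.120000) = −0.75 · ln(0.840000) = −0.75 · (-0.174353) = 0.1308.

0.1308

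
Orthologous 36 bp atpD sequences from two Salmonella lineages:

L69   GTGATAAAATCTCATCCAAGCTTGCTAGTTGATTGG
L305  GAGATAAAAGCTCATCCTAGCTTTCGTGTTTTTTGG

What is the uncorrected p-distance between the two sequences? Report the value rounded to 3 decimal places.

Mismatches occur at site 2 (T↔A), site 10 (T↔G), site 18 (A↔T), site 24 (G↔T), site 26 (T↔G), site 27 (A↔T), site 31 (G↔T), site 32 (A↔T).
There are 8 differences over 36 sites, so p = 8/36 = 0.222.

0.222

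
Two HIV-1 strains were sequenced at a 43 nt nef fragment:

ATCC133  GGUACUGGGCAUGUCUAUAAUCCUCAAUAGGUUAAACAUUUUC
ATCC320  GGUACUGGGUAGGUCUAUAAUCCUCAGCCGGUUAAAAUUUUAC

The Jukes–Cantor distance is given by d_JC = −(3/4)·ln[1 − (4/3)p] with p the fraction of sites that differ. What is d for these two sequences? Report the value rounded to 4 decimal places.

Differing sites — 10:C/U; 12:U/G; 27:A/G; 28:U/C; 29:A/C; 37:C/A; 38:A/U; 42:U/A.
p = 8/43 = 0.186047.
d = −0.75 · ln(1 − (4/3)·0.186047) = −0.75 · ln(0.751937) = −0.75 · (-0.285103) = 0.2138.

0.2138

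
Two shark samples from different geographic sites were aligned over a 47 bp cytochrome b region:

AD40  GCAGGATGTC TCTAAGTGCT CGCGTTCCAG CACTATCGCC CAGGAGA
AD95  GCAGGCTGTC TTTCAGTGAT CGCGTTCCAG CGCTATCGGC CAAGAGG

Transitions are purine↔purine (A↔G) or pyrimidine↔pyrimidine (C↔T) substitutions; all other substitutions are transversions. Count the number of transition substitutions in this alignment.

Differing sites — 6:A/C (Tv); 12:C/T (Ti); 14:A/C (Tv); 19:C/A (Tv); 32:A/G (Ti); 39:C/G (Tv); 43:G/A (Ti); 47:A/G (Ti).
Of the 8 differences, 4 transitions and 4 transversions, so the answer is 4.

4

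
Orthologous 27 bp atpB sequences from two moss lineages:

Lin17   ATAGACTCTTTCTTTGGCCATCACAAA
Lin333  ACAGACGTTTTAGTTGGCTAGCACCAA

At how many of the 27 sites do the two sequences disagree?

8

Differing sites — 2:T/C; 7:T/G; 8:C/T; 12:C/A; 13:T/G; 19:C/T; 21:T/G; 25:A/C.
That gives 8 mismatches out of 27 aligned sites, so the Hamming distance is 8.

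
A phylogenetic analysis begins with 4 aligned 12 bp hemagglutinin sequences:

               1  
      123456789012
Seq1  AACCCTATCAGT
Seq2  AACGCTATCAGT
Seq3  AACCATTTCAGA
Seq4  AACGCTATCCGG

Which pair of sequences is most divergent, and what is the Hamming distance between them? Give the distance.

Pairwise Hamming distances:
  Seq1 vs Seq2: 1
  Seq1 vs Seq3: 3
  Seq1 vs Seq4: 3
  Seq2 vs Seq3: 4
  Seq2 vs Seq4: 2
  Seq3 vs Seq4: 5
The largest is 5, between Seq3 and Seq4.

5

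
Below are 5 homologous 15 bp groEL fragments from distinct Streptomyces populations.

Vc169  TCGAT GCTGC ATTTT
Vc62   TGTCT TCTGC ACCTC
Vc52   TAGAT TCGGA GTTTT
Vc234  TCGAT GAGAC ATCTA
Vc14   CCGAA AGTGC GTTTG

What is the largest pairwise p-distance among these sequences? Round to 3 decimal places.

0.733

Pairwise Hamming distances:
  Vc169 vs Vc62: 7
  Vc169 vs Vc52: 5
  Vc169 vs Vc234: 5
  Vc169 vs Vc14: 6
  Vc62 vs Vc52: 9
  Vc62 vs Vc234: 9
  Vc62 vs Vc14: 11
  Vc52 vs Vc234: 8
  Vc52 vs Vc14: 8
  Vc234 vs Vc14: 9
The largest is 11 mismatches, between Vc62 and Vc14; p = 11/15 = 0.733.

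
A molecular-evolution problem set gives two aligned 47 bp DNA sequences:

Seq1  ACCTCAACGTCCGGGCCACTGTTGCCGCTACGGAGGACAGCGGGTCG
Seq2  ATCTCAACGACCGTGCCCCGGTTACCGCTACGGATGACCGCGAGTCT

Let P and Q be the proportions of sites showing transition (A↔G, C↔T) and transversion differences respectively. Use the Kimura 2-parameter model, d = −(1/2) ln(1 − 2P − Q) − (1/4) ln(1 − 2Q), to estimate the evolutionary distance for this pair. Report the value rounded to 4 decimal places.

0.2503

The sequences differ at positions 2 (C/T, transition), 10 (T/A, transversion), 14 (G/T, transversion), 18 (A/C, transversion), 20 (T/G, transversion), 24 (G/A, transition), 35 (G/T, transversion), 39 (A/C, transversion), 43 (G/A, transition), 47 (G/T, transversion).
Of the 10 differences, 3 transitions and 7 transversions over 47 sites: P = 3/47 = 0.063830, Q = 7/47 = 0.148936.
d = −0.5·ln(0.723404) − 0.25·ln(0.702128) = −0.5·(-0.323787) − 0.25·(-0.353640) = 0.2503.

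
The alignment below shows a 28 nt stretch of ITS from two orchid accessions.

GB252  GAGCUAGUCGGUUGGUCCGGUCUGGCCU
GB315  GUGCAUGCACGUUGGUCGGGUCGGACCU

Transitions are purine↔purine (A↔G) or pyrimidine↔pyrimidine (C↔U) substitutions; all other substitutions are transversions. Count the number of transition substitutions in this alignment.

Differing sites — 2:A/U (Tv); 5:U/A (Tv); 6:A/U (Tv); 8:U/C (Ti); 9:C/A (Tv); 10:G/C (Tv); 18:C/G (Tv); 23:U/G (Tv); 25:G/A (Ti).
Of the 9 differences, 2 transitions and 7 transversions, so the answer is 2.

2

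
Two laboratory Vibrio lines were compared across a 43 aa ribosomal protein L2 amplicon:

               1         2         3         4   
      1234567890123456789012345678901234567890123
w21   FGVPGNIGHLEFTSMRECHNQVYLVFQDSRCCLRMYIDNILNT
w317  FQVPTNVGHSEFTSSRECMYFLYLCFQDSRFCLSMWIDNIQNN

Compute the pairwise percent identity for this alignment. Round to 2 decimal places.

The sequences differ at positions 2 (G/Q), 5 (G/T), 7 (I/V), 10 (L/S), 15 (M/S), 19 (H/M), 20 (N/Y), 21 (Q/F), 22 (V/L), 25 (V/C), 31 (C/F), 34 (R/S), 36 (Y/W), 41 (L/Q), 43 (T/N).
28 of the 43 sites match, so the percent identity is 28/43 × 100 = 65.12%.

65.12%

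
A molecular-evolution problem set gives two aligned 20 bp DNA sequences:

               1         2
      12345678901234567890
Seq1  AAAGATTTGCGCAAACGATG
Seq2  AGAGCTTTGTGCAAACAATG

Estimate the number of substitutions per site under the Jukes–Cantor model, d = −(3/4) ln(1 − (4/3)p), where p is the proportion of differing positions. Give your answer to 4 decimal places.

0.2326

Mismatches occur at site 2 (A→G), site 5 (A→C), site 10 (C→T), site 17 (G→A).
p = 4/20 = 0.200000.
d = −0.75 · ln(1 − (4/3)·0.200000) = −0.75 · ln(0.733333) = −0.75 · (-0.310155) = 0.2326.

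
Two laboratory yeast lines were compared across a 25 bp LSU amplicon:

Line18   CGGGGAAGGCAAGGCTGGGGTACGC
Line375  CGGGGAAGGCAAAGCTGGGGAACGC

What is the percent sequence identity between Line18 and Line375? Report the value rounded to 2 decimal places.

92.00%

Mismatches occur at site 13 (G/A), site 21 (T/A).
23 of the 25 sites match, so the percent identity is 23/25 × 100 = 92.00%.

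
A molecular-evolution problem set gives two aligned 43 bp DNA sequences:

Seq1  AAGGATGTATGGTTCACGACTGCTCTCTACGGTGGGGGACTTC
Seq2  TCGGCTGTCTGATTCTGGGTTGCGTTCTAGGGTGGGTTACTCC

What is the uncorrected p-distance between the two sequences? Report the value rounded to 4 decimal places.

Differing sites — 1:A/T; 2:A/C; 5:A/C; 9:A/C; 12:G/A; 16:A/T; 17:C/G; 19:A/G; 20:C/T; 24:T/G; 25:C/T; 30:C/G; 37:G/T; 38:G/T; 42:T/C.
There are 15 differences over 43 sites, so p = 15/43 = 0.3488.

0.3488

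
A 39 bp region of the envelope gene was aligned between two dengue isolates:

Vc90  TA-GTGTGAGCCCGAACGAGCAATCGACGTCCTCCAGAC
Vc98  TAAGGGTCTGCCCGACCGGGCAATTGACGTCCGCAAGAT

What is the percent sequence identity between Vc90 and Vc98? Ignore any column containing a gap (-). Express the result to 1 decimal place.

Excluding the 1 gap column leaves 38 comparable sites.
The sequences differ at positions 5 (T/G), 8 (G/C), 9 (A/T), 16 (A/C), 19 (A/G), 25 (C/T), 33 (T/G), 35 (C/A), 39 (C/T).
29 of the 38 comparable sites match, so the percent identity is 29/38 × 100 = 76.3%.

76.3%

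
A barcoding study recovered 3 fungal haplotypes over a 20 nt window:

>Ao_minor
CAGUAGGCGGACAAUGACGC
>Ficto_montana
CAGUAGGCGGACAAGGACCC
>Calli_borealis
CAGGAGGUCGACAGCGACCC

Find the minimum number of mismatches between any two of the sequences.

Pairwise Hamming distances:
  Ao_minor vs Ficto_montana: 2
  Ao_minor vs Calli_borealis: 6
  Ficto_montana vs Calli_borealis: 5
The smallest is 2, between Ao_minor and Ficto_montana.

2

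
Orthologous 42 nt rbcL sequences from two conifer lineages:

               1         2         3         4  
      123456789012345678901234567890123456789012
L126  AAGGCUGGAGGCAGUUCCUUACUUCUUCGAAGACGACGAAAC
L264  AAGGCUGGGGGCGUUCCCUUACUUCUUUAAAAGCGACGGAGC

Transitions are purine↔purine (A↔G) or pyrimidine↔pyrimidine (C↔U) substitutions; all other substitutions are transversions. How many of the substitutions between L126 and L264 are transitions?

The sequences differ at positions 9 (A/G, transition), 13 (A/G, transition), 14 (G/U, transversion), 16 (U/C, transition), 28 (C/U, transition), 29 (G/A, transition), 32 (G/A, transition), 33 (A/G, transition), 39 (A/G, transition), 41 (A/G, transition).
Of the 10 differences, 9 transitions and 1 transversion, so the answer is 9.

9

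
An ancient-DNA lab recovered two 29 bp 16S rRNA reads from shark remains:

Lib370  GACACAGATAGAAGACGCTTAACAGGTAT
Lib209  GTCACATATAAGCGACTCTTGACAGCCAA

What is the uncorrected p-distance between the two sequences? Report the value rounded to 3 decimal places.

0.345

The sequences differ at positions 2 (A/T), 7 (G/T), 11 (G/A), 12 (A/G), 13 (A/C), 17 (G/T), 21 (A/G), 26 (G/C), 27 (T/C), 29 (T/A).
There are 10 differences over 29 sites, so p = 10/29 = 0.345.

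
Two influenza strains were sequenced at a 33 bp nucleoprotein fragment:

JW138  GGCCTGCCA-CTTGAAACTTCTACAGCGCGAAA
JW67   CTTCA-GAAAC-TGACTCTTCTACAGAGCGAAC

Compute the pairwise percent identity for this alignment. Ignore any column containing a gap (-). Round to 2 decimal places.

66.67%

Excluding the 3 gap columns leaves 30 comparable sites.
The sequences differ at positions 1 (G/C), 2 (G/T), 3 (C/T), 5 (T/A), 7 (C/G), 8 (C/A), 16 (A/C), 17 (A/T), 27 (C/A), 33 (A/C).
20 of the 30 comparable sites match, so the percent identity is 20/30 × 100 = 66.67%.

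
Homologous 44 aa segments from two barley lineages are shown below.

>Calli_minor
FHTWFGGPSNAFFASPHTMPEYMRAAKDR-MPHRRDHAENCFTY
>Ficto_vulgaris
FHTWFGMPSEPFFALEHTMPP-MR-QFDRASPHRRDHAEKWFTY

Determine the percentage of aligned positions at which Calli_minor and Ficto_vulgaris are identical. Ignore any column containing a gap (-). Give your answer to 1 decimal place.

73.2%

Excluding the 3 gap columns leaves 41 comparable sites.
Mismatches occur at site 7 (G↔M), site 10 (N↔E), site 11 (A↔P), site 15 (S↔L), site 16 (P↔E), site 21 (E↔P), site 26 (A↔Q), site 27 (K↔F), site 31 (M↔S), site 40 (N↔K), site 41 (C↔W).
30 of the 41 comparable sites match, so the percent identity is 30/41 × 100 = 73.2%.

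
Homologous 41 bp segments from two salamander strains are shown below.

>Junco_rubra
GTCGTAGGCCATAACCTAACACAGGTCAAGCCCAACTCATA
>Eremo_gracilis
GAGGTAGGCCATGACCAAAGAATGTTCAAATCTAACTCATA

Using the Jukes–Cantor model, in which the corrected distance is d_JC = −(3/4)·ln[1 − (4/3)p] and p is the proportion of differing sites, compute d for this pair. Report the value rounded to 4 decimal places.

0.3321

Differing sites — 2:T/A; 3:C/G; 13:A/G; 17:T/A; 20:C/G; 22:C/A; 23:A/T; 25:G/T; 30:G/A; 31:C/T; 33:C/T.
p = 11/41 = 0.268293.
d = −0.75 · ln(1 − (4/3)·0.268293) = −0.75 · ln(0.642276) = −0.75 · (-0.442737) = 0.3321.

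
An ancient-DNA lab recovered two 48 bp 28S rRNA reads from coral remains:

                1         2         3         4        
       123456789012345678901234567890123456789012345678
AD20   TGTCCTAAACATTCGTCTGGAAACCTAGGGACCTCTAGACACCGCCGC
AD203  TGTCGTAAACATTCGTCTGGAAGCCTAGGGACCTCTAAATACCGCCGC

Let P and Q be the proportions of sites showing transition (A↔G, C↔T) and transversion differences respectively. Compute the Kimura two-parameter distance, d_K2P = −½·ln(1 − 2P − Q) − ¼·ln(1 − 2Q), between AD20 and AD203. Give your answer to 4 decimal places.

Mismatches occur at site 5 (C→G, transversion), site 23 (A→G, transition), site 38 (G→A, transition), site 40 (C→T, transition).
Of the 4 differences, 3 transitions and 1 transversion over 48 sites: P = 3/48 = 0.062500, Q = 1/48 = 0.020833.
d = −0.5·ln(0.854167) − 0.25·ln(0.958334) = −0.5·(-0.157629) − 0.25·(-0.042559) = 0.0895.

0.0895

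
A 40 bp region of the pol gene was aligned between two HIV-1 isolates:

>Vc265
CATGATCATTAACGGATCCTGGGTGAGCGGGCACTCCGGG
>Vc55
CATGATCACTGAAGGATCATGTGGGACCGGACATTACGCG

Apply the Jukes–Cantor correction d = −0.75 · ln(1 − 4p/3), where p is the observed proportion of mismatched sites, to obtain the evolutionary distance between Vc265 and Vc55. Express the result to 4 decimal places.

0.3426

Mismatches occur at site 9 (T↔C), site 11 (A↔G), site 13 (C↔A), site 19 (C↔A), site 22 (G↔T), site 24 (T↔G), site 27 (G↔C), site 31 (G↔A), site 34 (C↔T), site 36 (C↔A), site 39 (G↔C).
p = 11/40 = 0.275000.
d = −0.75 · ln(1 − (4/3)·0.275000) = −0.75 · ln(0.633333) = −0.75 · (-0.456759) = 0.3426.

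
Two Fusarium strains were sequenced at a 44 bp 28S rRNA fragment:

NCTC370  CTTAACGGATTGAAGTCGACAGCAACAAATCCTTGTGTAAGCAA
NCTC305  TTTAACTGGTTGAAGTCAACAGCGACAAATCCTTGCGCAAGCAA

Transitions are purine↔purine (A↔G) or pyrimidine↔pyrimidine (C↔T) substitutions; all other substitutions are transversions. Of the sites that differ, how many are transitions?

6

Differing sites — 1:C/T (Ti); 7:G/T (Tv); 9:A/G (Ti); 18:G/A (Ti); 24:A/G (Ti); 36:T/C (Ti); 38:T/C (Ti).
Of the 7 differences, 6 transitions and 1 transversion, so the answer is 6.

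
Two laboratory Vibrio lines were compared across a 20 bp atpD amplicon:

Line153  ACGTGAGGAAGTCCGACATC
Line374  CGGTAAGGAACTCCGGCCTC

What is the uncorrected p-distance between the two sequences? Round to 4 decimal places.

Differing sites — 1:A/C; 2:C/G; 5:G/A; 11:G/C; 16:A/G; 18:A/C.
There are 6 differences over 20 sites, so p = 6/20 = 0.3000.

0.3000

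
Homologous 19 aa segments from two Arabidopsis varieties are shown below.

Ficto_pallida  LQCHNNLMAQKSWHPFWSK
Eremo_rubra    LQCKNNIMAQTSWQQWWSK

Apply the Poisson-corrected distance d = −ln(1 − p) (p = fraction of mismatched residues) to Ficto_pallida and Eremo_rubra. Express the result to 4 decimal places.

The sequences differ at positions 4 (H/K), 7 (L/I), 11 (K/T), 14 (H/Q), 15 (P/Q), 16 (F/W).
p = 6/19 = 0.315789.
d = −ln(1 − 0.315789) = −ln(0.684211) = 0.3795.

0.3795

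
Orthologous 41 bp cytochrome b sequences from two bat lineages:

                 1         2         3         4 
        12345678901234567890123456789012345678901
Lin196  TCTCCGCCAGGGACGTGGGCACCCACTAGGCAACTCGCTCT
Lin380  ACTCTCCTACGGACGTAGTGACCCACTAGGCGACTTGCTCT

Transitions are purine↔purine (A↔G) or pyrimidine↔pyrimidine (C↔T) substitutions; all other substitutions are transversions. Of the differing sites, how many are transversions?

5

Differing sites — 1:T/A (Tv); 5:C/T (Ti); 6:G/C (Tv); 8:C/T (Ti); 10:G/C (Tv); 17:G/A (Ti); 19:G/T (Tv); 20:C/G (Tv); 32:A/G (Ti); 36:C/T (Ti).
Of the 10 differences, 5 transitions and 5 transversions, so the answer is 5.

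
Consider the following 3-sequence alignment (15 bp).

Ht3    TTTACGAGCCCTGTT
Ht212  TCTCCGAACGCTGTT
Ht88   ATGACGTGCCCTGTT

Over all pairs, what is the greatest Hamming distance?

Pairwise Hamming distances:
  Ht3 vs Ht212: 4
  Ht3 vs Ht88: 3
  Ht212 vs Ht88: 7
The largest is 7, between Ht212 and Ht88.

7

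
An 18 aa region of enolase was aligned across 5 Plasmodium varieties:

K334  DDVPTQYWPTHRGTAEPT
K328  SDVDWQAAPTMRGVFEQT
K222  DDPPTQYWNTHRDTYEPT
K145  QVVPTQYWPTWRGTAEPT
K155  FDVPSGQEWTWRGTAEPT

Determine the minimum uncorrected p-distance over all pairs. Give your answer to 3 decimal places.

Pairwise Hamming distances:
  K334 vs K328: 9
  K334 vs K222: 4
  K334 vs K145: 3
  K334 vs K155: 7
  K328 vs K222: 12
  K328 vs K145: 10
  K328 vs K155: 11
  K222 vs K145: 7
  K222 vs K155: 10
  K145 vs K155: 7
The smallest is 3 mismatches, between K334 and K145; p = 3/18 = 0.167.

0.167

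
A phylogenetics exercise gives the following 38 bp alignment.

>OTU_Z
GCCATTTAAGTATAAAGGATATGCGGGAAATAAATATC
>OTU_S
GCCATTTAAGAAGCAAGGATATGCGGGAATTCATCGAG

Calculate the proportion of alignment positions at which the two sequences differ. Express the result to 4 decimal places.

The sequences differ at positions 11 (T/A), 13 (T/G), 14 (A/C), 30 (A/T), 32 (A/C), 34 (A/T), 35 (T/C), 36 (A/G), 37 (T/A), 38 (C/G).
There are 10 differences over 38 sites, so p = 10/38 = 0.2632.

0.2632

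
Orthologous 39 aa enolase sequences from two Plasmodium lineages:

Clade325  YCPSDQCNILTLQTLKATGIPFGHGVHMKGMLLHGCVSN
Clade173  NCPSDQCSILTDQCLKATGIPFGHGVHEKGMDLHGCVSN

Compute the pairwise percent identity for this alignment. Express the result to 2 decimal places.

Differing sites — 1:Y/N; 8:N/S; 12:L/D; 14:T/C; 28:M/E; 32:L/D.
33 of the 39 sites match, so the percent identity is 33/39 × 100 = 84.62%.

84.62%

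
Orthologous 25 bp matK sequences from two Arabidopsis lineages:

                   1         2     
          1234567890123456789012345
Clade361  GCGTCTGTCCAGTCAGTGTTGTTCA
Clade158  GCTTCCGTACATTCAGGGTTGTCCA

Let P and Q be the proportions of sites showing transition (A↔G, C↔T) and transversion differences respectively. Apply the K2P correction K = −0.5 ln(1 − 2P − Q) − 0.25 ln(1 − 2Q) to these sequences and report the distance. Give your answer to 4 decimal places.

The sequences differ at positions 3 (G/T, transversion), 6 (T/C, transition), 9 (C/A, transversion), 12 (G/T, transversion), 17 (T/G, transversion), 23 (T/C, transition).
Of the 6 differences, 2 transitions and 4 transversions over 25 sites: P = 2/25 = 0.080000, Q = 4/25 = 0.160000.
d = −0.5·ln(0.680000) − 0.25·ln(0.680000) = −0.5·(-0.385662) − 0.25·(-0.385662) = 0.2892.

0.2892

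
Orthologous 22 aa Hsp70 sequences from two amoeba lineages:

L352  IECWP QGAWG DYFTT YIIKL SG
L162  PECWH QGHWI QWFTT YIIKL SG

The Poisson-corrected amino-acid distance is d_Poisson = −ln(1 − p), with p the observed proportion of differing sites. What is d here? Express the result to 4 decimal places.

The sequences differ at positions 1 (I/P), 5 (P/H), 8 (A/H), 10 (G/I), 11 (D/Q), 12 (Y/W).
p = 6/22 = 0.272727.
d = −ln(1 − 0.272727) = −ln(0.727273) = 0.3185.

0.3185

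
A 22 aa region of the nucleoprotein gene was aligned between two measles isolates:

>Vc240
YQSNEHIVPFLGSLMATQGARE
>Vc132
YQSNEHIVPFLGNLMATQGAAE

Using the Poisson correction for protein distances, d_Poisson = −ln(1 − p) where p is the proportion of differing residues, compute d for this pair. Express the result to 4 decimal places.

The sequences differ at positions 13 (S/N), 21 (R/A).
p = 2/22 = 0.090909.
d = −ln(1 − 0.090909) = −ln(0.909091) = 0.0953.

0.0953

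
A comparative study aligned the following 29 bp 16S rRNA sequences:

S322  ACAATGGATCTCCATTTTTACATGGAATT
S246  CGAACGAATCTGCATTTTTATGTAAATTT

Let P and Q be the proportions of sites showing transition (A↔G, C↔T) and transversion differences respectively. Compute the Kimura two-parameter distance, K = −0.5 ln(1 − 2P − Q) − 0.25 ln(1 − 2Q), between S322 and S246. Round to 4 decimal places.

0.4819

The sequences differ at positions 1 (A/C, transversion), 2 (C/G, transversion), 5 (T/C, transition), 7 (G/A, transition), 12 (C/G, transversion), 21 (C/T, transition), 22 (A/G, transition), 24 (G/A, transition), 25 (G/A, transition), 27 (A/T, transversion).
Of the 10 differences, 6 transitions and 4 transversions over 29 sites: P = 6/29 = 0.206897, Q = 4/29 = 0.137931.
d = −0.5·ln(0.448275) − 0.25·ln(0.724138) = −0.5·(-0.802348) − 0.25·(-0.322773) = 0.4819.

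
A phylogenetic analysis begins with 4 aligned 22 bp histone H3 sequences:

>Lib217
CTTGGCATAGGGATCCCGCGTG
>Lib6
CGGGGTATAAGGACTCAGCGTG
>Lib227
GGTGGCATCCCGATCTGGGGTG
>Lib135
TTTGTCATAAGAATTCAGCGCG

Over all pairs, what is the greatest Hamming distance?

12

Pairwise Hamming distances:
  Lib217 vs Lib6: 7
  Lib217 vs Lib227: 8
  Lib217 vs Lib135: 7
  Lib6 vs Lib227: 11
  Lib6 vs Lib135: 8
  Lib227 vs Lib135: 12
The largest is 12, between Lib227 and Lib135.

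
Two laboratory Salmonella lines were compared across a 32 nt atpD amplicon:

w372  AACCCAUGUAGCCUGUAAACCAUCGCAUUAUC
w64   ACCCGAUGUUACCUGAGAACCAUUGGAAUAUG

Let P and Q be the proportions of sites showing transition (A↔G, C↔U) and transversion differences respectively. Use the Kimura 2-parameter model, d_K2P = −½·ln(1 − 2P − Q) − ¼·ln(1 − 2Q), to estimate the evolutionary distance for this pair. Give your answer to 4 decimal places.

The sequences differ at positions 2 (A/C, transversion), 5 (C/G, transversion), 10 (A/U, transversion), 11 (G/A, transition), 16 (U/A, transversion), 17 (A/G, transition), 24 (C/U, transition), 26 (C/G, transversion), 28 (U/A, transversion), 32 (C/G, transversion).
Of the 10 differences, 3 transitions and 7 transversions over 32 sites: P = 3/32 = 0.093750, Q = 7/32 = 0.218750.
d = −0.5·ln(0.593750) − 0.25·ln(0.562500) = −0.5·(-0.521297) − 0.25·(-0.575364) = 0.4045.

0.4045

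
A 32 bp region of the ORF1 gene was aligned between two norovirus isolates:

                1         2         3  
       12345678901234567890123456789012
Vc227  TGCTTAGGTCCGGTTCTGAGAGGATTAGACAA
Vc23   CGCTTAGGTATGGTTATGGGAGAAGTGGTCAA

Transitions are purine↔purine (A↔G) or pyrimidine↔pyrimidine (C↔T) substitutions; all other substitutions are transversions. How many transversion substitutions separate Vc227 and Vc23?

4

Differing sites — 1:T/C (Ti); 10:C/A (Tv); 11:C/T (Ti); 16:C/A (Tv); 19:A/G (Ti); 23:G/A (Ti); 25:T/G (Tv); 27:A/G (Ti); 29:A/T (Tv).
Of the 9 differences, 5 transitions and 4 transversions, so the answer is 4.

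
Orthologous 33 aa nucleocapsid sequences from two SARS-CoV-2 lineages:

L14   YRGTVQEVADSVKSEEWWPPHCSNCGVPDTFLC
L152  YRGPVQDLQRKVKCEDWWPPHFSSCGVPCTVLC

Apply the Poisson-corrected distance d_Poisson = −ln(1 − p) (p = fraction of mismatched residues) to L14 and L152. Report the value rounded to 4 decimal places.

0.4520

The sequences differ at positions 4 (T/P), 7 (E/D), 8 (V/L), 9 (A/Q), 10 (D/R), 11 (S/K), 14 (S/C), 16 (E/D), 22 (C/F), 24 (N/S), 29 (D/C), 31 (F/V).
p = 12/33 = 0.363636.
d = −ln(1 − 0.363636) = −ln(0.636364) = 0.4520.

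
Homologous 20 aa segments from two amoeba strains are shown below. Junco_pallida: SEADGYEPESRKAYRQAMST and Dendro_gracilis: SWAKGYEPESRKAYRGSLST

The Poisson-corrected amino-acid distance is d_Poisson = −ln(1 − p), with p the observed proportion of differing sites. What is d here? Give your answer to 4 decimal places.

The sequences differ at positions 2 (E/W), 4 (D/K), 16 (Q/G), 17 (A/S), 18 (M/L).
p = 5/20 = 0.250000.
d = −ln(1 − 0.250000) = −ln(0.750000) = 0.2877.

0.2877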